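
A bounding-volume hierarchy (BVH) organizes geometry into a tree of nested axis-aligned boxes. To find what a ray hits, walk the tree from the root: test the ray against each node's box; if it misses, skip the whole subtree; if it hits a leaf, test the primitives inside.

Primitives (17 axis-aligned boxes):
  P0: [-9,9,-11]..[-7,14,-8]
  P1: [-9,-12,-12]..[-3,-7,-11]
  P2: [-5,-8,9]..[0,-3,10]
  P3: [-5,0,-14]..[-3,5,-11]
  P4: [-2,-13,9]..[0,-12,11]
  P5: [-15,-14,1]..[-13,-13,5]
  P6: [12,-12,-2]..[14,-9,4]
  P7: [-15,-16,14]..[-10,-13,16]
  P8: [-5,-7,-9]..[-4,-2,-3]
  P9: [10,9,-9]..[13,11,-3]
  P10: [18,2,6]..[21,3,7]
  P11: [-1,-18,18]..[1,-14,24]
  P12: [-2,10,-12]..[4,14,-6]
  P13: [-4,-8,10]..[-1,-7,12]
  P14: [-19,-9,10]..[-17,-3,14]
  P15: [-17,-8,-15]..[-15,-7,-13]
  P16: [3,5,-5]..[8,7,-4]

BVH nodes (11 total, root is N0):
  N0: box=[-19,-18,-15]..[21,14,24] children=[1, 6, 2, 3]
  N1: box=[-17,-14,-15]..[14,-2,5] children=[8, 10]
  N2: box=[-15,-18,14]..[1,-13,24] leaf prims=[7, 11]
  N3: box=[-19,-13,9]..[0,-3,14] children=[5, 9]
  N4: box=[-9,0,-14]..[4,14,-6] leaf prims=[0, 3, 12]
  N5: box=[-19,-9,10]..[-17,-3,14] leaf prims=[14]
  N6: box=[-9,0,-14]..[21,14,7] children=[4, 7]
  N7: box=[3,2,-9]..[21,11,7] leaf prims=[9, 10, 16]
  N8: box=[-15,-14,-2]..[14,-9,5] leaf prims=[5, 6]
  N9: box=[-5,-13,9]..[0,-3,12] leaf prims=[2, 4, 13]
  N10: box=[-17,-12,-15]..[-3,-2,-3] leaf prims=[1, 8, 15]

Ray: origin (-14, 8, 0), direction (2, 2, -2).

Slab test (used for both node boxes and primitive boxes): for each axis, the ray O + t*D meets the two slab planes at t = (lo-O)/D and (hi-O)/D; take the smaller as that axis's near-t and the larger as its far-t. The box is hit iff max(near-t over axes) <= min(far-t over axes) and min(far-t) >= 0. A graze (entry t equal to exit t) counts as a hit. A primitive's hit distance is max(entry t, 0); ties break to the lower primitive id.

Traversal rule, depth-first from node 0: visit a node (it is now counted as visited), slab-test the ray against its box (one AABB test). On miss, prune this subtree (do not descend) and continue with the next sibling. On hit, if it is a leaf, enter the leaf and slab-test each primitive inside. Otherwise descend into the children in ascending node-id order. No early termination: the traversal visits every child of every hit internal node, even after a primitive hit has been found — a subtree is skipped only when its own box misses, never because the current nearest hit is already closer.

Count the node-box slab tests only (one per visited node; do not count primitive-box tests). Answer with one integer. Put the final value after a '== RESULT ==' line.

Walk:
N0 x:[-5/2,35/2] y:[-13,3] z:[-12,15/2] -> hit [-5/2,3], descend [1, 2, 3, 6]
  N1 x:[-3/2,14] y:[-11,-5] z:[-5/2,15/2] -> miss, prune
  N2 x:[-1/2,15/2] y:[-13,-21/2] z:[-12,-7] -> miss, prune
  N3 x:[-5/2,7] y:[-21/2,-11/2] z:[-7,-9/2] -> miss, prune
  N6 x:[5/2,35/2] y:[-4,3] z:[-7/2,7] -> hit [5/2,3], descend [4, 7]
    N4 x:[5/2,9] y:[-4,3] z:[3,7] -> hit [3,3] leaf, test {P0(miss), P3(miss), P12(miss)}
    N7 x:[17/2,35/2] y:[-3,3/2] z:[-7/2,9/2] -> miss, prune

order=[0, 1, 2, 3, 6, 4, 7]  |boxes|=7  |leaves|=1  hit=miss

== RESULT ==
7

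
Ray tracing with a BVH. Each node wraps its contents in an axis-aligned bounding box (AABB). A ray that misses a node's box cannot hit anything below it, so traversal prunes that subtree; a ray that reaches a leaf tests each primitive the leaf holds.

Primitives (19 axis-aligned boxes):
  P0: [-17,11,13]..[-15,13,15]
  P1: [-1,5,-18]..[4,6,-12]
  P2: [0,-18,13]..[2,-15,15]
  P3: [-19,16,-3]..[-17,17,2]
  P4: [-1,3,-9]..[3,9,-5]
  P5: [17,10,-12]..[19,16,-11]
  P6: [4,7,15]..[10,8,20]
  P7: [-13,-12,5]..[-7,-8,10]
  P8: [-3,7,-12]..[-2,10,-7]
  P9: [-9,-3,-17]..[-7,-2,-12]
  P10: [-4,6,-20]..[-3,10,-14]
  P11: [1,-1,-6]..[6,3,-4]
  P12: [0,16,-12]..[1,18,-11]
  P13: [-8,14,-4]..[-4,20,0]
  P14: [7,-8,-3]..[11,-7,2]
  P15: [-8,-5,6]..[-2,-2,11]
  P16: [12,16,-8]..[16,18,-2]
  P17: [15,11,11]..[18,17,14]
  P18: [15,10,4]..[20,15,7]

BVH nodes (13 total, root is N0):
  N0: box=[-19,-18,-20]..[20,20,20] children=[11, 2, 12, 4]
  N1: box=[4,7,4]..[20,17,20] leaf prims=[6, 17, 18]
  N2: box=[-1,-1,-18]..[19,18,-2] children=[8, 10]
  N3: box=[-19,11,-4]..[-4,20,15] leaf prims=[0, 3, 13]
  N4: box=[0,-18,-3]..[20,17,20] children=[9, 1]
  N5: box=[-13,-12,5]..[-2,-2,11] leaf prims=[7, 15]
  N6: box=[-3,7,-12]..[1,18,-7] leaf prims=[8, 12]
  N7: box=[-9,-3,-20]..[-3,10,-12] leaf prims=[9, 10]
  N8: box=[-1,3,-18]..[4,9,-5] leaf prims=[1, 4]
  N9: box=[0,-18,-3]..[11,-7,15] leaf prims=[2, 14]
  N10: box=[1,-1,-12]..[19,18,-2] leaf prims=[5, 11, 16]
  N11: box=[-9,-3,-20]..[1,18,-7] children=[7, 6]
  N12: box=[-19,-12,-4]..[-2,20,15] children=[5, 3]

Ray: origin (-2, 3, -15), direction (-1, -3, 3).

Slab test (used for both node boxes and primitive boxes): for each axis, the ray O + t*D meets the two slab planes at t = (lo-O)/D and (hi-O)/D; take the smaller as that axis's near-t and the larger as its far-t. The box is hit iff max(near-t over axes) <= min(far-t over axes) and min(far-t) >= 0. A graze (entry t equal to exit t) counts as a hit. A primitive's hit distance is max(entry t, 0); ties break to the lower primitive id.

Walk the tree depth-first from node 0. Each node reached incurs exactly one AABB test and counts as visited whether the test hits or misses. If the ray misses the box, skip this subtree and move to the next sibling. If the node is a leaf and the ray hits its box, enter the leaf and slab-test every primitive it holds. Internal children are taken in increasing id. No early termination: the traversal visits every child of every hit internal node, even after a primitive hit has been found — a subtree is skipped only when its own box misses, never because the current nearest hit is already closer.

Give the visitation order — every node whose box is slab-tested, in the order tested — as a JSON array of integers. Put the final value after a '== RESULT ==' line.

Traverse from the root:
N0 x:[-22,17] y:[-17/3,7] z:[-5/3,35/3] -> hit [-5/3,7], descend [2, 4, 11, 12]
  N2 x:[-21,-1] y:[-5,4/3] z:[-1,13/3] -> miss, prune
  N4 x:[-22,-2] y:[-14/3,7] z:[4,35/3] -> miss, prune
  N11 x:[-3,7] y:[-5,2] z:[-5/3,8/3] -> hit [-5/3,2], descend [6, 7]
    N6 x:[-3,1] y:[-5,-4/3] z:[1,8/3] -> miss, prune
    N7 x:[1,7] y:[-7/3,2] z:[-5/3,1] -> hit [1,1] leaf, test {P9(miss), P10(miss)}
  N12 x:[0,17] y:[-17/3,5] z:[11/3,10] -> hit [11/3,5], descend [3, 5]
    N3 x:[2,17] y:[-17/3,-8/3] z:[11/3,10] -> miss, prune
    N5 x:[0,11] y:[5/3,5] z:[20/3,26/3] -> miss, prune

Summary -> nodes [0, 2, 4, 11, 6, 7, 12, 3, 5]; box-tests=9; leaf-entries=1; first=miss

== RESULT ==
[0, 2, 4, 11, 6, 7, 12, 3, 5]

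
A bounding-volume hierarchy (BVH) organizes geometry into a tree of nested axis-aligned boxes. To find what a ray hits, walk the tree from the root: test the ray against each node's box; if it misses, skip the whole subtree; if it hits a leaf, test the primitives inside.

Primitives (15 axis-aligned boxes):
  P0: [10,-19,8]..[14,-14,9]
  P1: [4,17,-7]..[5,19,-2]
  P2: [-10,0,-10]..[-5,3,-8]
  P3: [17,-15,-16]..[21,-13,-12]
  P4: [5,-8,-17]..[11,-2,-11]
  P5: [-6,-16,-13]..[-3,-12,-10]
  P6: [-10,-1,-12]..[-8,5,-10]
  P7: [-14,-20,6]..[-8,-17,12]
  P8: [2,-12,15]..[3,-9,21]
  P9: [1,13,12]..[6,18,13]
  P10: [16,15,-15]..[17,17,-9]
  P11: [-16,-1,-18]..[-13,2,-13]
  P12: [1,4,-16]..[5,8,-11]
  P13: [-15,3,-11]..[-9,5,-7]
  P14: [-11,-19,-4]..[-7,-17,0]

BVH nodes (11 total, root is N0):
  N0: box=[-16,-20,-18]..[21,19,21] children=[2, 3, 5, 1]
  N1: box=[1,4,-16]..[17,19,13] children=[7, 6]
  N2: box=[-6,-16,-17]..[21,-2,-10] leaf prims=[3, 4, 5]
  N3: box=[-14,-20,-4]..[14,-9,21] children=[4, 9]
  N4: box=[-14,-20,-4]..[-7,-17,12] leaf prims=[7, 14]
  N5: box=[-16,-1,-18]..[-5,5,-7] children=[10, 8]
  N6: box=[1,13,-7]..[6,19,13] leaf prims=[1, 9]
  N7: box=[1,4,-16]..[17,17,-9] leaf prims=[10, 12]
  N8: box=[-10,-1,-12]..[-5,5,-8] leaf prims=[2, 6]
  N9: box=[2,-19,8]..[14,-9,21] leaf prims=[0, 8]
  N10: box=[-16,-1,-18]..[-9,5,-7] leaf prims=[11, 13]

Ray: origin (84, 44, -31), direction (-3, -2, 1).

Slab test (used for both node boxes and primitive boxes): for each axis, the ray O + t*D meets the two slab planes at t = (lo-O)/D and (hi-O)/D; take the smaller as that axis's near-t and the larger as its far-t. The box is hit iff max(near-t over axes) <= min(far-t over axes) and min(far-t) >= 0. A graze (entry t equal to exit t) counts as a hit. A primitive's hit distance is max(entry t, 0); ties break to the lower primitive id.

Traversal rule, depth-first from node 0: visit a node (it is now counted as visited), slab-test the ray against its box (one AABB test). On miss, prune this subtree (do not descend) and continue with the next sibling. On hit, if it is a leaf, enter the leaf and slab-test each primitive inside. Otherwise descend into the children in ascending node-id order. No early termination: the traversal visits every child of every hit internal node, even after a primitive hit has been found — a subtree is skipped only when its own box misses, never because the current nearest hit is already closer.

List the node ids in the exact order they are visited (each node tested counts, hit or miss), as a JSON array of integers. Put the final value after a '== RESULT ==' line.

Trace the traversal:
N0 x:[21,100/3] y:[25/2,32] z:[13,52] -> hit [21,32], descend [1, 2, 3, 5]
  N1 x:[67/3,83/3] y:[25/2,20] z:[15,44] -> miss, prune
  N2 x:[21,30] y:[23,30] z:[14,21] -> miss, prune
  N3 x:[70/3,98/3] y:[53/2,32] z:[27,52] -> hit [27,32], descend [4, 9]
    N4 x:[91/3,98/3] y:[61/2,32] z:[27,43] -> hit [61/2,32] leaf, test {P7(miss), P14@t=61/2}
    N9 x:[70/3,82/3] y:[53/2,63/2] z:[39,52] -> miss, prune
  N5 x:[89/3,100/3] y:[39/2,45/2] z:[13,24] -> miss, prune

7 AABB tests over nodes [0, 1, 2, 3, 4, 9, 5]; 1 leaf entered; closest P14.

== RESULT ==
[0, 1, 2, 3, 4, 9, 5]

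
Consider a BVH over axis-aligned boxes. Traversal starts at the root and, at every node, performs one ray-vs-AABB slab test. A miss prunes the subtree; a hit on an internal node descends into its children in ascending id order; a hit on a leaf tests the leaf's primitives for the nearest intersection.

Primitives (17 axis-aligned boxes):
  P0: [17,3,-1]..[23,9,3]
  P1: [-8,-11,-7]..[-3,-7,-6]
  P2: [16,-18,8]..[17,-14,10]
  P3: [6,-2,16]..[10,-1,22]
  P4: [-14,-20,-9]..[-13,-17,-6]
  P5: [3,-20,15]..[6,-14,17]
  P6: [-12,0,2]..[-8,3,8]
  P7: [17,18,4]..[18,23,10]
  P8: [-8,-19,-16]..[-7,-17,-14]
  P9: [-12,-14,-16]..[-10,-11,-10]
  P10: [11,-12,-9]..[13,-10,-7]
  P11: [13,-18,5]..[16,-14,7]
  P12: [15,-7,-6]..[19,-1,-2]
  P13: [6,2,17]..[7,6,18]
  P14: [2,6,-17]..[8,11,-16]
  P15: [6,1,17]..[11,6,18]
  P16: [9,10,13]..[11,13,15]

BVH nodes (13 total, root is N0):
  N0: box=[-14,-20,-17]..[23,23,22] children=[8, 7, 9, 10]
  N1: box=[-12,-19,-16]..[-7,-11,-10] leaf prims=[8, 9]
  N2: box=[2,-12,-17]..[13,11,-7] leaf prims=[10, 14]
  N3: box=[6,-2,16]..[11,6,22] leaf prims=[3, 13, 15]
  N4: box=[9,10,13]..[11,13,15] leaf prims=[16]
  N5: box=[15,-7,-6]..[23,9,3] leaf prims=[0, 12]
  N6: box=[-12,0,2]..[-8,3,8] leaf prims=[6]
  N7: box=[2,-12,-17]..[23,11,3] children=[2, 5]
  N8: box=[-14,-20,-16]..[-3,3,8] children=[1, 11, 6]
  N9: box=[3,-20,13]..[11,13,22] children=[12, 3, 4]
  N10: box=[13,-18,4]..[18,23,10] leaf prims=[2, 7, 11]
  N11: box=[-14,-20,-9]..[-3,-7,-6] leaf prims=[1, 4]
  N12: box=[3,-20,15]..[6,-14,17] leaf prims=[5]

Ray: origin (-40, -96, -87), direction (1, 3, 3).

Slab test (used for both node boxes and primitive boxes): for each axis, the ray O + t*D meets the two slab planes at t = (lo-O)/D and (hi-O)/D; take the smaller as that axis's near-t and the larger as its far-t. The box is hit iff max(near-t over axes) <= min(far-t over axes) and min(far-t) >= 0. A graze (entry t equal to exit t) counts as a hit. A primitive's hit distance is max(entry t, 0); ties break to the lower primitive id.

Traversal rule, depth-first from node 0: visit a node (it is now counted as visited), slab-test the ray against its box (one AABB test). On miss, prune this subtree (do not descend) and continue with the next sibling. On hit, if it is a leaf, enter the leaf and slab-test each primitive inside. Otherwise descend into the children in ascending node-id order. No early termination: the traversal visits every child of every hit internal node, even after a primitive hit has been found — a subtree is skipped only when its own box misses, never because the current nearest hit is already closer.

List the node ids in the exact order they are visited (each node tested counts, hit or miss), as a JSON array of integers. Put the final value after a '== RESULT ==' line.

Traverse from the root:
N0 x:[26,63] y:[76/3,119/3] z:[70/3,109/3] -> hit [26,109/3], descend [7, 8, 9, 10]
  N7 x:[42,63] y:[28,107/3] z:[70/3,30] -> miss, prune
  N8 x:[26,37] y:[76/3,33] z:[71/3,95/3] -> hit [26,95/3], descend [1, 6, 11]
    N1 x:[28,33] y:[77/3,85/3] z:[71/3,77/3] -> miss, prune
    N6 x:[28,32] y:[32,33] z:[89/3,95/3] -> miss, prune
    N11 x:[26,37] y:[76/3,89/3] z:[26,27] -> hit [26,27] leaf, test {P1(miss), P4@t=26}
  N9 x:[43,51] y:[76/3,109/3] z:[100/3,109/3] -> miss, prune
  N10 x:[53,58] y:[26,119/3] z:[91/3,97/3] -> miss, prune

Summary -> nodes [0, 7, 8, 1, 6, 11, 9, 10]; box-tests=8; leaf-entries=1; first=P4

== RESULT ==
[0, 7, 8, 1, 6, 11, 9, 10]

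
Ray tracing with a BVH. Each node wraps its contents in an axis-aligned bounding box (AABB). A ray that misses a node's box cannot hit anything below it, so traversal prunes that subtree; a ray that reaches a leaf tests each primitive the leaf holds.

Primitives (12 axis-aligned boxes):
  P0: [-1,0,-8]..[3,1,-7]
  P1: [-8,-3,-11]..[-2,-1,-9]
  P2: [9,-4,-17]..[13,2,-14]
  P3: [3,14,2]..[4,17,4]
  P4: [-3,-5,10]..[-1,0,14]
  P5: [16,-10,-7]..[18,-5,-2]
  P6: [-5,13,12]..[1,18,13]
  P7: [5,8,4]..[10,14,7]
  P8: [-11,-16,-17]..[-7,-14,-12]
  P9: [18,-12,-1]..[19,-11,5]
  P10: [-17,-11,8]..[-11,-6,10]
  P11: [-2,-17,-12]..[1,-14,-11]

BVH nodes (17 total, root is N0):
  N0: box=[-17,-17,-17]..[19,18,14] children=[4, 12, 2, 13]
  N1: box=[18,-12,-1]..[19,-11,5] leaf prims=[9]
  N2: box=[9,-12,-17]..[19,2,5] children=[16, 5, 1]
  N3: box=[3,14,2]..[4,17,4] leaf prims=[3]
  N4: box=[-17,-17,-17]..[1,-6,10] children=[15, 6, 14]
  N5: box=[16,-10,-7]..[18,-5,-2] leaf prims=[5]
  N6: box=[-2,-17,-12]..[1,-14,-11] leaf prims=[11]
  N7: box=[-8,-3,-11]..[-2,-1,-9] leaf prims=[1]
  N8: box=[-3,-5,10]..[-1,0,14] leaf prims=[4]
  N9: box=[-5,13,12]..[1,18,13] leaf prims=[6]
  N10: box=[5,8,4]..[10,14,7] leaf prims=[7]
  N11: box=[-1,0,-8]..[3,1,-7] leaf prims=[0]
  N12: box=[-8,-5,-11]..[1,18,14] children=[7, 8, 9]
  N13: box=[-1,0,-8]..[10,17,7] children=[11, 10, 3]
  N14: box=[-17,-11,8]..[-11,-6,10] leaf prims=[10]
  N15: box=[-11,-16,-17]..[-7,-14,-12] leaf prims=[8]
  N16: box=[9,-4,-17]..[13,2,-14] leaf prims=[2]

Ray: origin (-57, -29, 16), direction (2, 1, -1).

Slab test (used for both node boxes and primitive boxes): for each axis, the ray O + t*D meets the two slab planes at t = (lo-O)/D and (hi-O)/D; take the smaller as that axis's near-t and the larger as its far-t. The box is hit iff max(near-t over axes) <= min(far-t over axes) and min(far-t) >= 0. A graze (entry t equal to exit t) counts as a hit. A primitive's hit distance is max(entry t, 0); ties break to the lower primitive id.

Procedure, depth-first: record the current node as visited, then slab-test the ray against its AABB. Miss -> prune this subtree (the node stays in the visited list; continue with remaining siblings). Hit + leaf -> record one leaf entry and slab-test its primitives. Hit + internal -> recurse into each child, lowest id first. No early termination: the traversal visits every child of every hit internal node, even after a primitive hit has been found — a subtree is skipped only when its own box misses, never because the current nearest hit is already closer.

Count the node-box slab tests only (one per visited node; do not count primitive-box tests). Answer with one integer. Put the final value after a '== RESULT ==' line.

Walk:
N0 x:[20,38] y:[12,47] z:[2,33] -> hit [20,33], descend [2, 4, 12, 13]
  N2 x:[33,38] y:[17,31] z:[11,33] -> miss, prune
  N4 x:[20,29] y:[12,23] z:[6,33] -> hit [20,23], descend [6, 14, 15]
    N6 x:[55/2,29] y:[12,15] z:[27,28] -> miss, prune
    N14 x:[20,23] y:[18,23] z:[6,8] -> miss, prune
    N15 x:[23,25] y:[13,15] z:[28,33] -> miss, prune
  N12 x:[49/2,29] y:[24,47] z:[2,27] -> hit [49/2,27], descend [7, 8, 9]
    N7 x:[49/2,55/2] y:[26,28] z:[25,27] -> hit [26,27] leaf, test {P1@t=26}
    N8 x:[27,28] y:[24,29] z:[2,6] -> miss, prune
    N9 x:[26,29] y:[42,47] z:[3,4] -> miss, prune
  N13 x:[28,67/2] y:[29,46] z:[9,24] -> miss, prune

11 AABB tests over nodes [0, 2, 4, 6, 14, 15, 12, 7, 8, 9, 13]; 1 leaf entered; closest P1.

== RESULT ==
11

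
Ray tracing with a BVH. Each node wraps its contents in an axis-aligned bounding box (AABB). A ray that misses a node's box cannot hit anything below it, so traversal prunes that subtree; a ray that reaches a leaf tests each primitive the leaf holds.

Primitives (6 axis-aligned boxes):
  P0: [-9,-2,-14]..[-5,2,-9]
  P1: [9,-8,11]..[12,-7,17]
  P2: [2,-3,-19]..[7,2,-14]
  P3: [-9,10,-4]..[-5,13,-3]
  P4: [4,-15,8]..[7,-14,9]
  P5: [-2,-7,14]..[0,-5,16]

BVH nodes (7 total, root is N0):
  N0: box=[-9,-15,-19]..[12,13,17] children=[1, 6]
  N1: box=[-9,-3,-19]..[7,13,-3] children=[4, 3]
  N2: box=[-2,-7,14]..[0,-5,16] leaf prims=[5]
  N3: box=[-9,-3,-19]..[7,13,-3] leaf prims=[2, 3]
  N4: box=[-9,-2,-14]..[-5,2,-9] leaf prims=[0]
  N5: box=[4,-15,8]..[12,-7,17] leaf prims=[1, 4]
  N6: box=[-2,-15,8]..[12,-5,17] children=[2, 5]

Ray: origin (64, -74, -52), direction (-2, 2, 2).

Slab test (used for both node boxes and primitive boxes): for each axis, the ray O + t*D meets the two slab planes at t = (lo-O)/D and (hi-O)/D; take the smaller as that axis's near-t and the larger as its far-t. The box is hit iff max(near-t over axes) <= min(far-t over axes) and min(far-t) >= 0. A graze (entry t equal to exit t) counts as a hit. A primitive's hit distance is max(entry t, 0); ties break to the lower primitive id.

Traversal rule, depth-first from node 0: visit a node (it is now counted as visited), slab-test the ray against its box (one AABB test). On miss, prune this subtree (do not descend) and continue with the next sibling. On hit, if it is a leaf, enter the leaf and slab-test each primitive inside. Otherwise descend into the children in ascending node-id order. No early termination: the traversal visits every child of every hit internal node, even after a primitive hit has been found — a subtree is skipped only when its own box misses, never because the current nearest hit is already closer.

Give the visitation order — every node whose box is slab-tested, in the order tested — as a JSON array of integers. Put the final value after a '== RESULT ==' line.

Walk:
N0 x:[26,73/2] y:[59/2,87/2] z:[33/2,69/2] -> hit [59/2,69/2], descend [1, 6]
  N1 x:[57/2,73/2] y:[71/2,87/2] z:[33/2,49/2] -> miss, prune
  N6 x:[26,33] y:[59/2,69/2] z:[30,69/2] -> hit [30,33], descend [2, 5]
    N2 x:[32,33] y:[67/2,69/2] z:[33,34] -> miss, prune
    N5 x:[26,30] y:[59/2,67/2] z:[30,69/2] -> hit [30,30] leaf, test {P1(miss), P4@t=30}

Visited [0, 1, 6, 2, 5]. Tests: 5 box, 1 leaf. Nearest: P4.

== RESULT ==
[0, 1, 6, 2, 5]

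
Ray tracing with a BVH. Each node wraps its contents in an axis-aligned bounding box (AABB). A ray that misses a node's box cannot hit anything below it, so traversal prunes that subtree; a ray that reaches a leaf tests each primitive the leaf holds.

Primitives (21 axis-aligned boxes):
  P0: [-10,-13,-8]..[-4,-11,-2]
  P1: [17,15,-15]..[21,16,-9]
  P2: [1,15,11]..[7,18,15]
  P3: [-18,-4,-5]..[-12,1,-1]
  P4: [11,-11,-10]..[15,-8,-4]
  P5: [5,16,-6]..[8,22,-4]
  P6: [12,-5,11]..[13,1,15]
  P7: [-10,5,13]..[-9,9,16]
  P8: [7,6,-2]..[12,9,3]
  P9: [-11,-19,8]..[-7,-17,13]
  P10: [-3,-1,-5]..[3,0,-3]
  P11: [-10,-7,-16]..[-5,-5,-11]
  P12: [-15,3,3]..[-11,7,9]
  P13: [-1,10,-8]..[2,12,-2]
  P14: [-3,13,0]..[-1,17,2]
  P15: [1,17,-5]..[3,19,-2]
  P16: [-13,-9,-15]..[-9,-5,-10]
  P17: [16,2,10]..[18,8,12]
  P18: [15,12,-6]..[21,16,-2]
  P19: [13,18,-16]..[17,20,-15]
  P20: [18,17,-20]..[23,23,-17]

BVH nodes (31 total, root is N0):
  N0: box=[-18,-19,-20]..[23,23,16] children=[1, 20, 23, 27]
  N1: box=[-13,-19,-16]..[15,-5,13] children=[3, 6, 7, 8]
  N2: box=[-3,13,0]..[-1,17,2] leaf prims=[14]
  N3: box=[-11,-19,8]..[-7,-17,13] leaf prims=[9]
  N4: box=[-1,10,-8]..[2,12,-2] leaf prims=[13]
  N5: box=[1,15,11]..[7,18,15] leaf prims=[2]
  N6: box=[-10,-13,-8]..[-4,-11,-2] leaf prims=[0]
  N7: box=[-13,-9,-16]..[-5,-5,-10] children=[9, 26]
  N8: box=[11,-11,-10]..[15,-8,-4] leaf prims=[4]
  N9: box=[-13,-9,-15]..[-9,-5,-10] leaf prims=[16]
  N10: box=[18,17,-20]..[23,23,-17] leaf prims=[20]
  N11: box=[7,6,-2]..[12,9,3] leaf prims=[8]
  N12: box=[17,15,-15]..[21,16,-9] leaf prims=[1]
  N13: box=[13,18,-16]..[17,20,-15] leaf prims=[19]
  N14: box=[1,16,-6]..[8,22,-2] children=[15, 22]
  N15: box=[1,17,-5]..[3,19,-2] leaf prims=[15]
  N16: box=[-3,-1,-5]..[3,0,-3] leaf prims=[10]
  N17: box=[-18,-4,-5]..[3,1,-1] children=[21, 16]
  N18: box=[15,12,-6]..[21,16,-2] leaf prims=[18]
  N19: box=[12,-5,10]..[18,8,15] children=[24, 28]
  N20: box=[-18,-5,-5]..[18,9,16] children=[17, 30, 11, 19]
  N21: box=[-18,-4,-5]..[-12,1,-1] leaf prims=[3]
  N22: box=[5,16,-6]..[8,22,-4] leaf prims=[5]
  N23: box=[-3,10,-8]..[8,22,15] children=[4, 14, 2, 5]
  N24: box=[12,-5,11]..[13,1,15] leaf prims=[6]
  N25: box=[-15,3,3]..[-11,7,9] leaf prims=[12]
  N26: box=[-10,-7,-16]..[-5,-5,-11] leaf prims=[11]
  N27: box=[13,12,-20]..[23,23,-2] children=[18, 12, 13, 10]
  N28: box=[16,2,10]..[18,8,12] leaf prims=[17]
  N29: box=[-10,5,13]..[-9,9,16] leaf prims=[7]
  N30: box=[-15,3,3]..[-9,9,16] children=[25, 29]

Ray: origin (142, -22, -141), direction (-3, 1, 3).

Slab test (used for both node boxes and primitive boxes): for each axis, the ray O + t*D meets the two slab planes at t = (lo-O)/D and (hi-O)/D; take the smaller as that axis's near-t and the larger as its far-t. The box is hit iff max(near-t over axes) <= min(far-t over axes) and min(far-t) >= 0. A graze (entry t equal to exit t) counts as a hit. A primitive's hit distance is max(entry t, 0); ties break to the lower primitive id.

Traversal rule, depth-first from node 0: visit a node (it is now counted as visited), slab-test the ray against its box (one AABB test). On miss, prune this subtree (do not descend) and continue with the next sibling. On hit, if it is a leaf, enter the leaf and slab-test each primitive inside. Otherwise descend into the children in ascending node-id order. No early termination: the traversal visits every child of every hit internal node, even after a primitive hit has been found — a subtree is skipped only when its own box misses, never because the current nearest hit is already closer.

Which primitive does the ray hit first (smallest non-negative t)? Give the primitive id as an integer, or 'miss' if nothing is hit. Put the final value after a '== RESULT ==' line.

Trace the traversal:
N0 x:[119/3,160/3] y:[3,45] z:[121/3,157/3] -> hit [121/3,45], descend [1, 20, 23, 27]
  N1 x:[127/3,155/3] y:[3,17] z:[125/3,154/3] -> miss, prune
  N20 x:[124/3,160/3] y:[17,31] z:[136/3,157/3] -> miss, prune
  N23 x:[134/3,145/3] y:[32,44] z:[133/3,52] -> miss, prune
  N27 x:[119/3,43] y:[34,45] z:[121/3,139/3] -> hit [121/3,43], descend [10, 12, 13, 18]
    N10 x:[119/3,124/3] y:[39,45] z:[121/3,124/3] -> hit [121/3,124/3] leaf, test {P20@t=121/3}
    N12 x:[121/3,125/3] y:[37,38] z:[42,44] -> miss, prune
    N13 x:[125/3,43] y:[40,42] z:[125/3,42] -> hit [125/3,42] leaf, test {P19@t=125/3}
    N18 x:[121/3,127/3] y:[34,38] z:[45,139/3] -> miss, prune

Summary -> nodes [0, 1, 20, 23, 27, 10, 12, 13, 18]; box-tests=9; leaf-entries=2; first=P20

== RESULT ==
20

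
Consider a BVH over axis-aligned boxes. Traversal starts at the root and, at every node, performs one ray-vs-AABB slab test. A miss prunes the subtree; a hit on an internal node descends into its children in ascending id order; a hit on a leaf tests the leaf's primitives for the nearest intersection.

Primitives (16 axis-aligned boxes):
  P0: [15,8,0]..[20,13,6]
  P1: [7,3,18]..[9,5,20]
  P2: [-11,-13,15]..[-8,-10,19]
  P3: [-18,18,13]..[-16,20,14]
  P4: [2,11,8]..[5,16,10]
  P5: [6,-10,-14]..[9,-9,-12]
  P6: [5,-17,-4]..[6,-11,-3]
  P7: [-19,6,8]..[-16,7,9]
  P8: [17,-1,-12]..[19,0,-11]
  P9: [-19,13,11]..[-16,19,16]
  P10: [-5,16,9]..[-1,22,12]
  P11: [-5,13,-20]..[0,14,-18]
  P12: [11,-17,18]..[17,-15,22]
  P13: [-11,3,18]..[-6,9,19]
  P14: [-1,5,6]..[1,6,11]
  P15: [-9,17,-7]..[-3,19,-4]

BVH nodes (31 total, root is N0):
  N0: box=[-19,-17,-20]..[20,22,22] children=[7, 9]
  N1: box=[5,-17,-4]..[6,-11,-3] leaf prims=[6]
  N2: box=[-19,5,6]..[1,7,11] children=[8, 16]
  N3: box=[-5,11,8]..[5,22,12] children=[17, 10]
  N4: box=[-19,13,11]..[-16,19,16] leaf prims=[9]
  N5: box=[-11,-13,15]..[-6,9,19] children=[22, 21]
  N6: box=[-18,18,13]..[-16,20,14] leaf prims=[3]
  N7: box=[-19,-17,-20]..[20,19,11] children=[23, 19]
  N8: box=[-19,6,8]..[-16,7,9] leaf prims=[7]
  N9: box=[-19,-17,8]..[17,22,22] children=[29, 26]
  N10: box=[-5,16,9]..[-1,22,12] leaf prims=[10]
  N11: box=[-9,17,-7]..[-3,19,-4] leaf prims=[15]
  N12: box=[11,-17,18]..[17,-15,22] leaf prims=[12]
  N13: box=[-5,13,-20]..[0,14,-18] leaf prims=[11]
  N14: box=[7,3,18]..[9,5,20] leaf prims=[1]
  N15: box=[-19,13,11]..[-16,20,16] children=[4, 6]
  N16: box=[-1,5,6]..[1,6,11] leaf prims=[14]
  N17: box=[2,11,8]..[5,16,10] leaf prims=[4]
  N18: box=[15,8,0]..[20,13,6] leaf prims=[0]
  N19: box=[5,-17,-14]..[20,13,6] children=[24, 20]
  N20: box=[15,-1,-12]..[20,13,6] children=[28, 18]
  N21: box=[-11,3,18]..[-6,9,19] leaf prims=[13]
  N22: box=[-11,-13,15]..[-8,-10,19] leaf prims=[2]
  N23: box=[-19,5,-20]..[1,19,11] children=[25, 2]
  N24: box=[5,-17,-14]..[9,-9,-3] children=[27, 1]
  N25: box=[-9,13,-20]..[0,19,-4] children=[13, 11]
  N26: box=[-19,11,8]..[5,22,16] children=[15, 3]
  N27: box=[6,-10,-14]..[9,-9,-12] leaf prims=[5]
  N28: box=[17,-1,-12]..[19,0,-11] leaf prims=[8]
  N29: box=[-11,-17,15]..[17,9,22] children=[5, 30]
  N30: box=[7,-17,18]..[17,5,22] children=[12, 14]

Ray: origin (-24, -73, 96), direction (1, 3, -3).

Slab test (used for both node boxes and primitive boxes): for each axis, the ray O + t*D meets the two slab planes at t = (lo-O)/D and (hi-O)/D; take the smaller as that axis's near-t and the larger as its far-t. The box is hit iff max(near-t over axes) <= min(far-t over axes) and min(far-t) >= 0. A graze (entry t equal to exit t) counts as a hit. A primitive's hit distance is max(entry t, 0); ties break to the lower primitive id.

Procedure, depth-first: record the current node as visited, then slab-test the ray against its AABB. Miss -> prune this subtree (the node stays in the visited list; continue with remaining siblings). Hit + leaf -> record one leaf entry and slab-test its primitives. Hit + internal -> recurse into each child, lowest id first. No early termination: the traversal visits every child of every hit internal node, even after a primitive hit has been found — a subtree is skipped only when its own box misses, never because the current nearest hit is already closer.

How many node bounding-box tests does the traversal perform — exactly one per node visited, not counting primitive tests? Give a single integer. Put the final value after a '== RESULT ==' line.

Traverse from the root:
N0 x:[5,44] y:[56/3,95/3] z:[74/3,116/3] -> hit [74/3,95/3], descend [7, 9]
  N7 x:[5,44] y:[56/3,92/3] z:[85/3,116/3] -> hit [85/3,92/3], descend [19, 23]
    N19 x:[29,44] y:[56/3,86/3] z:[30,110/3] -> miss, prune
    N23 x:[5,25] y:[26,92/3] z:[85/3,116/3] -> miss, prune
  N9 x:[5,41] y:[56/3,95/3] z:[74/3,88/3] -> hit [74/3,88/3], descend [26, 29]
    N26 x:[5,29] y:[28,95/3] z:[80/3,88/3] -> hit [28,29], descend [3, 15]
      N3 x:[19,29] y:[28,95/3] z:[28,88/3] -> hit [28,29], descend [10, 17]
        N10 x:[19,23] y:[89/3,95/3] z:[28,29] -> miss, prune
        N17 x:[26,29] y:[28,89/3] z:[86/3,88/3] -> hit [86/3,29] leaf, test {P4@t=86/3}
      N15 x:[5,8] y:[86/3,31] z:[80/3,85/3] -> miss, prune
    N29 x:[13,41] y:[56/3,82/3] z:[74/3,27] -> hit [74/3,27], descend [5, 30]
      N5 x:[13,18] y:[20,82/3] z:[77/3,27] -> miss, prune
      N30 x:[31,41] y:[56/3,26] z:[74/3,26] -> miss, prune

13 AABB tests over nodes [0, 7, 19, 23, 9, 26, 3, 10, 17, 15, 29, 5, 30]; 1 leaf entered; closest P4.

== RESULT ==
13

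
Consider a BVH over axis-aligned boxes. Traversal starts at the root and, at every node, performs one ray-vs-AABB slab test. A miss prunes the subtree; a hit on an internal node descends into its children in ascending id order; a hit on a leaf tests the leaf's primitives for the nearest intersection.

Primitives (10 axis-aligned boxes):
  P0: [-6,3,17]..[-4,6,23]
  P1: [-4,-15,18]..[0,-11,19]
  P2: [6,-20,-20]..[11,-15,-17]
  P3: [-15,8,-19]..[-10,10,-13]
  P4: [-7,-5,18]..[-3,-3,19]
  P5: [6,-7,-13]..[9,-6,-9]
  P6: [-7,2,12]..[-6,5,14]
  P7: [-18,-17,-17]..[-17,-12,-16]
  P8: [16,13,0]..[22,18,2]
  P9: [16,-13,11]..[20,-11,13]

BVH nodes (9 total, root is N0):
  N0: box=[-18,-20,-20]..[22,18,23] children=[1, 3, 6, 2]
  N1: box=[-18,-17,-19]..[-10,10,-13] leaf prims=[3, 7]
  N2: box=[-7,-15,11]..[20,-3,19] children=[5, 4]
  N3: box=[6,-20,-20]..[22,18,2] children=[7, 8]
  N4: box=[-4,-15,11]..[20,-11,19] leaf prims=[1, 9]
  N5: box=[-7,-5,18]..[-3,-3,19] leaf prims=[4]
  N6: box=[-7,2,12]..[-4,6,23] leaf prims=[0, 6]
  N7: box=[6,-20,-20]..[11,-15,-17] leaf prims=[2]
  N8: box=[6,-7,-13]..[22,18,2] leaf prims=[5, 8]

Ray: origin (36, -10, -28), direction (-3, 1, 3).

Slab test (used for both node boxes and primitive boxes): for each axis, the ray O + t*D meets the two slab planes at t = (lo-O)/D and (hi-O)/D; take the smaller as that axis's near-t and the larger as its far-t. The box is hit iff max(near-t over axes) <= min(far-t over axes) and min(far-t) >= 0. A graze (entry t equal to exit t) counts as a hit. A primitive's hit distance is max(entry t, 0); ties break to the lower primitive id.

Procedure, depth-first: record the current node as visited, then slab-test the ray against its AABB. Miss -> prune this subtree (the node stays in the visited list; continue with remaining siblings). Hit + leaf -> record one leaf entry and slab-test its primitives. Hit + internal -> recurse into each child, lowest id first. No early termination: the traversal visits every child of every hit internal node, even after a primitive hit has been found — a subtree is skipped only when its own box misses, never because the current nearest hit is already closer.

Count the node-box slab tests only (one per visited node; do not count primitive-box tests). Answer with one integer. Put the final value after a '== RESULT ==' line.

Traverse from the root:
N0 x:[14/3,18] y:[-10,28] z:[8/3,17] -> hit [14/3,17], descend [1, 2, 3, 6]
  N1 x:[46/3,18] y:[-7,20] z:[3,5] -> miss, prune
  N2 x:[16/3,43/3] y:[-5,7] z:[13,47/3] -> miss, prune
  N3 x:[14/3,10] y:[-10,28] z:[8/3,10] -> hit [14/3,10], descend [7, 8]
    N7 x:[25/3,10] y:[-10,-5] z:[8/3,11/3] -> miss, prune
    N8 x:[14/3,10] y:[3,28] z:[5,10] -> hit [5,10] leaf, test {P5(miss), P8(miss)}
  N6 x:[40/3,43/3] y:[12,16] z:[40/3,17] -> hit [40/3,43/3] leaf, test {P0(miss), P6@t=14}

order=[0, 1, 2, 3, 7, 8, 6]  |boxes|=7  |leaves|=2  hit=P6

== RESULT ==
7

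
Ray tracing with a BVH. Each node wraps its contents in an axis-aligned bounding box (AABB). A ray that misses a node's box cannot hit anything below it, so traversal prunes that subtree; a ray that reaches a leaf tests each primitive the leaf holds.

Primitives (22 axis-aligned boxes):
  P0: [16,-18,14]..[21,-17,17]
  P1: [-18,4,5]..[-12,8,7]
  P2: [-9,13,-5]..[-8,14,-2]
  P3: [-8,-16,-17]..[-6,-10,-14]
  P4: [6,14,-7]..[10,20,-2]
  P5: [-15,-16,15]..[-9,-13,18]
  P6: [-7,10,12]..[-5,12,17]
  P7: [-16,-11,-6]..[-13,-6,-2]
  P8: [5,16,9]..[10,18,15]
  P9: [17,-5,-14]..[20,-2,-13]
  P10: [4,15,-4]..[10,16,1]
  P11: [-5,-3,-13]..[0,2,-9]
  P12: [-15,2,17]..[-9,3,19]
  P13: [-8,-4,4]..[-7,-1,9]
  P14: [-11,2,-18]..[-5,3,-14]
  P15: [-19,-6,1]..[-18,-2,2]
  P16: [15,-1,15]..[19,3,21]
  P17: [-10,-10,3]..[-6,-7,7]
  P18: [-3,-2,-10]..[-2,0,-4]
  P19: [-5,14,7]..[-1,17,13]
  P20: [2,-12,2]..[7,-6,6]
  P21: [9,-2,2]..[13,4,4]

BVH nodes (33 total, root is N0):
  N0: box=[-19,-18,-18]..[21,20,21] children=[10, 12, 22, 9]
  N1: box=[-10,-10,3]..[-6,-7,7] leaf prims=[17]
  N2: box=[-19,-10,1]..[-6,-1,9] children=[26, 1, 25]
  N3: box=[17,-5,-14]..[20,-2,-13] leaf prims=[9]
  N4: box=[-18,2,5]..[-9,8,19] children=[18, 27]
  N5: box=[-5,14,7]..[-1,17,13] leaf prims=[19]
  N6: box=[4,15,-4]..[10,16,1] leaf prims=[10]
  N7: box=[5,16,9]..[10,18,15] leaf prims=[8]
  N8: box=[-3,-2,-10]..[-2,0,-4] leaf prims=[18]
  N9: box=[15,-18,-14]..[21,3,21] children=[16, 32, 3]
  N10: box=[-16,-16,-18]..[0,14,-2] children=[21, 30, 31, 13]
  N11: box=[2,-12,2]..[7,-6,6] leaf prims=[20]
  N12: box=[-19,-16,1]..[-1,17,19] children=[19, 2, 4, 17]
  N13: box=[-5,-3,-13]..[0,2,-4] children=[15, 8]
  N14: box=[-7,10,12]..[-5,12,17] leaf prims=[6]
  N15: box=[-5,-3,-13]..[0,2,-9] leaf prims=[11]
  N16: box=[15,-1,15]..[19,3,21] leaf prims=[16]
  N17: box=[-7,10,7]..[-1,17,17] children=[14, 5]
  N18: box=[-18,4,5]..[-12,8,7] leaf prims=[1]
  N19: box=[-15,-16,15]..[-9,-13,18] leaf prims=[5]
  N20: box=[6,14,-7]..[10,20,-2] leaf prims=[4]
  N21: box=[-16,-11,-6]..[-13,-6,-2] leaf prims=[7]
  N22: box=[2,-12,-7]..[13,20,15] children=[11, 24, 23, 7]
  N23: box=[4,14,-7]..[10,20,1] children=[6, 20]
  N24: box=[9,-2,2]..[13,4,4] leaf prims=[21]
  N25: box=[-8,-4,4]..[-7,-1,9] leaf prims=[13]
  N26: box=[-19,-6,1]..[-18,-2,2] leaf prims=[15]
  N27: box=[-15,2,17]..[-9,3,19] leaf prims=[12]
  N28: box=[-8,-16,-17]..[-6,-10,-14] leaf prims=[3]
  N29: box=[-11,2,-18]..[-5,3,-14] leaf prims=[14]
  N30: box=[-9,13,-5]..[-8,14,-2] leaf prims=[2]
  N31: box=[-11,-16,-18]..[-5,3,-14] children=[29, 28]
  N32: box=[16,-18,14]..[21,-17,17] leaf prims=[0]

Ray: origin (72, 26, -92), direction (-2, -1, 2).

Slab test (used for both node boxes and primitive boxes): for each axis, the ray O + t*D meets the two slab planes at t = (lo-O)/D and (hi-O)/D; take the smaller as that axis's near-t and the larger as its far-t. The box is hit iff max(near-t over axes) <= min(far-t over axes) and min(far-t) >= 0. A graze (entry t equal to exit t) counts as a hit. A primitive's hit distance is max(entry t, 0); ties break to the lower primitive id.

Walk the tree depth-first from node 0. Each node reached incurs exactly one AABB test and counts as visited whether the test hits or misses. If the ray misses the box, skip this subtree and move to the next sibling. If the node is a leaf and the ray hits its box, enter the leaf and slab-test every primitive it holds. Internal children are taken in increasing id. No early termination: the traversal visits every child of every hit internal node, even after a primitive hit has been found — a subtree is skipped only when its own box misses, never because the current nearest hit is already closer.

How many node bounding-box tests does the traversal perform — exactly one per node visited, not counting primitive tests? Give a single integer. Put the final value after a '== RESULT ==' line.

Trace the traversal:
N0 x:[51/2,91/2] y:[6,44] z:[37,113/2] -> hit [37,44], descend [9, 10, 12, 22]
  N9 x:[51/2,57/2] y:[23,44] z:[39,113/2] -> miss, prune
  N10 x:[36,44] y:[12,42] z:[37,45] -> hit [37,42], descend [13, 21, 30, 31]
    N13 x:[36,77/2] y:[24,29] z:[79/2,44] -> miss, prune
    N21 x:[85/2,44] y:[32,37] z:[43,45] -> miss, prune
    N30 x:[40,81/2] y:[12,13] z:[87/2,45] -> miss, prune
    N31 x:[77/2,83/2] y:[23,42] z:[37,39] -> hit [77/2,39], descend [28, 29]
      N28 x:[39,40] y:[36,42] z:[75/2,39] -> hit [39,39] leaf, test {P3@t=39}
      N29 x:[77/2,83/2] y:[23,24] z:[37,39] -> miss, prune
  N12 x:[73/2,91/2] y:[9,42] z:[93/2,111/2] -> miss, prune
  N22 x:[59/2,35] y:[6,38] z:[85/2,107/2] -> miss, prune

order=[0, 9, 10, 13, 21, 30, 31, 28, 29, 12, 22]  |boxes|=11  |leaves|=1  hit=P3

== RESULT ==
11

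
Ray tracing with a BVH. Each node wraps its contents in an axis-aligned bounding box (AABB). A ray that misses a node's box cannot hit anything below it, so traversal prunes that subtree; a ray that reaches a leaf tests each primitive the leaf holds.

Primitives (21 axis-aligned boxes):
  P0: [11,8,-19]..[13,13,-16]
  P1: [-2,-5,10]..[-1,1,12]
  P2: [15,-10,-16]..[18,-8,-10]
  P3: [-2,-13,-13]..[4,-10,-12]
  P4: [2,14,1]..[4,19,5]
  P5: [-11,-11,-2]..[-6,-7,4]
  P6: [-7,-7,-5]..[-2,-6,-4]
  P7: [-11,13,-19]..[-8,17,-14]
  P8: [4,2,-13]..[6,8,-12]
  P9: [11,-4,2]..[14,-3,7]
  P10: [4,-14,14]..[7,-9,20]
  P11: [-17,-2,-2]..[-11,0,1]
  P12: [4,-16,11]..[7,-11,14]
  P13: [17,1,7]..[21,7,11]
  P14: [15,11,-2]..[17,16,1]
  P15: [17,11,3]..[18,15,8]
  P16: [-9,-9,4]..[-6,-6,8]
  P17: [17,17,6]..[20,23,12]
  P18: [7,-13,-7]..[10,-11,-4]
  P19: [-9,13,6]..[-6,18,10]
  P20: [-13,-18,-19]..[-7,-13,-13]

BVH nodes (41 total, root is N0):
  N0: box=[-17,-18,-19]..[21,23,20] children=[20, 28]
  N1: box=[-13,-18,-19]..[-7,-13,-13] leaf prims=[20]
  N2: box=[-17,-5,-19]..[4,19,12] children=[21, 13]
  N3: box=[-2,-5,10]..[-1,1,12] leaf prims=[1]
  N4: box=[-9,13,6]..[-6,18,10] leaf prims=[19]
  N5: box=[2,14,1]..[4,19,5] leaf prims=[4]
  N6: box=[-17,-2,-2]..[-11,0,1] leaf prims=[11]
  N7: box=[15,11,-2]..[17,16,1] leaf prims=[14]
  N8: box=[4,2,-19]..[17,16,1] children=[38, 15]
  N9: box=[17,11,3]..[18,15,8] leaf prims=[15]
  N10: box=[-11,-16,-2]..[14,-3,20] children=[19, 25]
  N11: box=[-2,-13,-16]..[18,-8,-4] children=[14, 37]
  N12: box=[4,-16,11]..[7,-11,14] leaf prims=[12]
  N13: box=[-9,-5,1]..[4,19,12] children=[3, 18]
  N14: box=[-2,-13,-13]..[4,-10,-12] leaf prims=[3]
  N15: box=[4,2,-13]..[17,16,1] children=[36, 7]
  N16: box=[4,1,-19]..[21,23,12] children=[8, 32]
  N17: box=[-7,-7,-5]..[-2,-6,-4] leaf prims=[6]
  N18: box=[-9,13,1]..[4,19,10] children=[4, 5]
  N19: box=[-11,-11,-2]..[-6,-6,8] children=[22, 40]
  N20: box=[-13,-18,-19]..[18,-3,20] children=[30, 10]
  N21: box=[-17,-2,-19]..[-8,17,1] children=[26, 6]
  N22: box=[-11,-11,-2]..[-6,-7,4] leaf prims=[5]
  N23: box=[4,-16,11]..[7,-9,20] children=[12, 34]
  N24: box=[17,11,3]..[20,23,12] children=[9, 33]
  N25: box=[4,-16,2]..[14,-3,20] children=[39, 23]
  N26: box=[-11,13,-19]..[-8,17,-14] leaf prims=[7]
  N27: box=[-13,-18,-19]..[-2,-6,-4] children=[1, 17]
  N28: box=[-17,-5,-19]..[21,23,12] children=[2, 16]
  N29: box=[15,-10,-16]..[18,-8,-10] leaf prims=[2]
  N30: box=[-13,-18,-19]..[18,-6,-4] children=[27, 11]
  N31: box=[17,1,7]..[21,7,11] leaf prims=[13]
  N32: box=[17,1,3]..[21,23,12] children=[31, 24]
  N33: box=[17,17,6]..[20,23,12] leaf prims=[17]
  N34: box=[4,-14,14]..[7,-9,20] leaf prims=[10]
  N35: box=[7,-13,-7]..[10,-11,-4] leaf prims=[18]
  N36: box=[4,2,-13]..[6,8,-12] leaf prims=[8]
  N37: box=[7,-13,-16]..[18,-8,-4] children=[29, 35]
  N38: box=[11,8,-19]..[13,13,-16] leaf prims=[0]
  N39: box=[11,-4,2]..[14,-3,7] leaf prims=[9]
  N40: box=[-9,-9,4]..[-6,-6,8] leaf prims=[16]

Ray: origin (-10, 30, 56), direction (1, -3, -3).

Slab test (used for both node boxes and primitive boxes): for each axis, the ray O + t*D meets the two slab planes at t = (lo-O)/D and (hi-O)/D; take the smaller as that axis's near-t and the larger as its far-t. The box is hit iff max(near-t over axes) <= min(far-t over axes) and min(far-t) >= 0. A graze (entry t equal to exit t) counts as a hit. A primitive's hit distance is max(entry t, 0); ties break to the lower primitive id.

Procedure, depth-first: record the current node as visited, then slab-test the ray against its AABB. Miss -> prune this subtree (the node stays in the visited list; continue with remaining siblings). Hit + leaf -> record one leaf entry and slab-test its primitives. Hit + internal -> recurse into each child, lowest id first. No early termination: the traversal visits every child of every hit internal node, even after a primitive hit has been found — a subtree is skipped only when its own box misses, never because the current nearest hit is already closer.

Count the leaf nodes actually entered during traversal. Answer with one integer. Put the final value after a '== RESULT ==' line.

Traverse from the root:
N0 x:[-7,31] y:[7/3,16] z:[12,25] -> hit [12,16], descend [20, 28]
  N20 x:[-3,28] y:[11,16] z:[12,25] -> hit [12,16], descend [10, 30]
    N10 x:[-1,24] y:[11,46/3] z:[12,58/3] -> hit [12,46/3], descend [19, 25]
      N19 x:[-1,4] y:[12,41/3] z:[16,58/3] -> miss, prune
      N25 x:[14,24] y:[11,46/3] z:[12,18] -> hit [14,46/3], descend [23, 39]
        N23 x:[14,17] y:[13,46/3] z:[12,15] -> hit [14,15], descend [12, 34]
          N12 x:[14,17] y:[41/3,46/3] z:[14,15] -> hit [14,15] leaf, test {P12@t=14}
          N34 x:[14,17] y:[13,44/3] z:[12,14] -> hit [14,14] leaf, test {P10@t=14}
        N39 x:[21,24] y:[11,34/3] z:[49/3,18] -> miss, prune
    N30 x:[-3,28] y:[12,16] z:[20,25] -> miss, prune
  N28 x:[-7,31] y:[7/3,35/3] z:[44/3,25] -> miss, prune

11 AABB tests over nodes [0, 20, 10, 19, 25, 23, 12, 34, 39, 30, 28]; 2 leaves entered; closest P10.

== RESULT ==
2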